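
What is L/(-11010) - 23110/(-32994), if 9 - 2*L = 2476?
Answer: 98379733/121087980 ≈ 0.81246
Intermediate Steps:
L = -2467/2 (L = 9/2 - 1/2*2476 = 9/2 - 1238 = -2467/2 ≈ -1233.5)
L/(-11010) - 23110/(-32994) = -2467/2/(-11010) - 23110/(-32994) = -2467/2*(-1/11010) - 23110*(-1/32994) = 2467/22020 + 11555/16497 = 98379733/121087980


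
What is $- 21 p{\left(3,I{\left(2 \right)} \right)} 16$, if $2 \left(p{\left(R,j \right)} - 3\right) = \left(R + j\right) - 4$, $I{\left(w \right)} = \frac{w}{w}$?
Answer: $-1008$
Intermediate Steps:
$I{\left(w \right)} = 1$
$p{\left(R,j \right)} = 1 + \frac{R}{2} + \frac{j}{2}$ ($p{\left(R,j \right)} = 3 + \frac{\left(R + j\right) - 4}{2} = 3 + \frac{-4 + R + j}{2} = 3 + \left(-2 + \frac{R}{2} + \frac{j}{2}\right) = 1 + \frac{R}{2} + \frac{j}{2}$)
$- 21 p{\left(3,I{\left(2 \right)} \right)} 16 = - 21 \left(1 + \frac{1}{2} \cdot 3 + \frac{1}{2} \cdot 1\right) 16 = - 21 \left(1 + \frac{3}{2} + \frac{1}{2}\right) 16 = \left(-21\right) 3 \cdot 16 = \left(-63\right) 16 = -1008$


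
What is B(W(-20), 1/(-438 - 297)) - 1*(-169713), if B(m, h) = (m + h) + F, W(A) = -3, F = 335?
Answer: 124983074/735 ≈ 1.7005e+5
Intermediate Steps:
B(m, h) = 335 + h + m (B(m, h) = (m + h) + 335 = (h + m) + 335 = 335 + h + m)
B(W(-20), 1/(-438 - 297)) - 1*(-169713) = (335 + 1/(-438 - 297) - 3) - 1*(-169713) = (335 + 1/(-735) - 3) + 169713 = (335 - 1/735 - 3) + 169713 = 244019/735 + 169713 = 124983074/735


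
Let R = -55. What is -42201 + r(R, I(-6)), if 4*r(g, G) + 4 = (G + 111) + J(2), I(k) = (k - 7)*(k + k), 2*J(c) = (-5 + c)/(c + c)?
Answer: -1348331/32 ≈ -42135.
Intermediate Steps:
J(c) = (-5 + c)/(4*c) (J(c) = ((-5 + c)/(c + c))/2 = ((-5 + c)/((2*c)))/2 = ((-5 + c)*(1/(2*c)))/2 = ((-5 + c)/(2*c))/2 = (-5 + c)/(4*c))
I(k) = 2*k*(-7 + k) (I(k) = (-7 + k)*(2*k) = 2*k*(-7 + k))
r(g, G) = 853/32 + G/4 (r(g, G) = -1 + ((G + 111) + (1/4)*(-5 + 2)/2)/4 = -1 + ((111 + G) + (1/4)*(1/2)*(-3))/4 = -1 + ((111 + G) - 3/8)/4 = -1 + (885/8 + G)/4 = -1 + (885/32 + G/4) = 853/32 + G/4)
-42201 + r(R, I(-6)) = -42201 + (853/32 + (2*(-6)*(-7 - 6))/4) = -42201 + (853/32 + (2*(-6)*(-13))/4) = -42201 + (853/32 + (1/4)*156) = -42201 + (853/32 + 39) = -42201 + 2101/32 = -1348331/32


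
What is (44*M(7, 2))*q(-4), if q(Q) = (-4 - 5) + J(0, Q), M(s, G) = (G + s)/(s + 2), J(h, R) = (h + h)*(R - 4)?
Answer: -396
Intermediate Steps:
J(h, R) = 2*h*(-4 + R) (J(h, R) = (2*h)*(-4 + R) = 2*h*(-4 + R))
M(s, G) = (G + s)/(2 + s)
q(Q) = -9 (q(Q) = (-4 - 5) + 2*0*(-4 + Q) = -9 + 0 = -9)
(44*M(7, 2))*q(-4) = (44*((2 + 7)/(2 + 7)))*(-9) = (44*(9/9))*(-9) = (44*((1/9)*9))*(-9) = (44*1)*(-9) = 44*(-9) = -396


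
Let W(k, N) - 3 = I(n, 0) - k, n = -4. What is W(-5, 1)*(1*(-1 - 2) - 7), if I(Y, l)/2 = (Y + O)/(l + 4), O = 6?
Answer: -90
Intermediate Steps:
I(Y, l) = 2*(6 + Y)/(4 + l) (I(Y, l) = 2*((Y + 6)/(l + 4)) = 2*((6 + Y)/(4 + l)) = 2*(6 + Y)/(4 + l))
W(k, N) = 4 - k (W(k, N) = 3 + (2*(6 - 4)/(4 + 0) - k) = 3 + (2*2/4 - k) = 3 + (2*(¼)*2 - k) = 3 + (1 - k) = 4 - k)
W(-5, 1)*(1*(-1 - 2) - 7) = (4 - 1*(-5))*(1*(-1 - 2) - 7) = (4 + 5)*(1*(-3) - 7) = 9*(-3 - 7) = 9*(-10) = -90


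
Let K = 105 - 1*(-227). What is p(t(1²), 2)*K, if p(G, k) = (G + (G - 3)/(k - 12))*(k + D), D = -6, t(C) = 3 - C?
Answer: -13944/5 ≈ -2788.8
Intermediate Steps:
p(G, k) = (-6 + k)*(G + (-3 + G)/(-12 + k)) (p(G, k) = (G + (G - 3)/(k - 12))*(k - 6) = (G + (-3 + G)/(-12 + k))*(-6 + k) = (-6 + k)*(G + (-3 + G)/(-12 + k)))
K = 332 (K = 105 + 227 = 332)
p(t(1²), 2)*K = ((18 - 3*2 + 66*(3 - 1*1²) + (3 - 1*1²)*2² - 17*(3 - 1*1²)*2)/(-12 + 2))*332 = ((18 - 6 + 66*(3 - 1*1) + (3 - 1*1)*4 - 17*(3 - 1*1)*2)/(-10))*332 = -(18 - 6 + 66*(3 - 1) + (3 - 1)*4 - 17*(3 - 1)*2)/10*332 = -(18 - 6 + 66*2 + 2*4 - 17*2*2)/10*332 = -(18 - 6 + 132 + 8 - 68)/10*332 = -⅒*84*332 = -42/5*332 = -13944/5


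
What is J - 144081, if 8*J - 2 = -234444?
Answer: -693545/4 ≈ -1.7339e+5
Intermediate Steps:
J = -117221/4 (J = ¼ + (⅛)*(-234444) = ¼ - 58611/2 = -117221/4 ≈ -29305.)
J - 144081 = -117221/4 - 144081 = -693545/4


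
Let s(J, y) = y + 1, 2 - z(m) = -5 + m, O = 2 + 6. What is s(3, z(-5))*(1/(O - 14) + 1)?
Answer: 65/6 ≈ 10.833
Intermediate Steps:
O = 8
z(m) = 7 - m (z(m) = 2 - (-5 + m) = 2 + (5 - m) = 7 - m)
s(J, y) = 1 + y
s(3, z(-5))*(1/(O - 14) + 1) = (1 + (7 - 1*(-5)))*(1/(8 - 14) + 1) = (1 + (7 + 5))*(1/(-6) + 1) = (1 + 12)*(-1/6 + 1) = 13*(5/6) = 65/6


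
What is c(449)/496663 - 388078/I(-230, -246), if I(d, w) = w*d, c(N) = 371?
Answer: -1818141439/265105590 ≈ -6.8582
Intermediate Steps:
I(d, w) = d*w
c(449)/496663 - 388078/I(-230, -246) = 371/496663 - 388078/((-230*(-246))) = 371*(1/496663) - 388078/56580 = 7/9371 - 388078*1/56580 = 7/9371 - 194039/28290 = -1818141439/265105590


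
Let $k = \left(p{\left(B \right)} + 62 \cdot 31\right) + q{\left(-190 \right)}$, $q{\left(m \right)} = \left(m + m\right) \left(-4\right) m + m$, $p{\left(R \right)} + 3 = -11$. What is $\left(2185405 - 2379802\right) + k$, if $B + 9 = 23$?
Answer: $-481479$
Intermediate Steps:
$B = 14$ ($B = -9 + 23 = 14$)
$p{\left(R \right)} = -14$ ($p{\left(R \right)} = -3 - 11 = -14$)
$q{\left(m \right)} = m - 8 m^{2}$ ($q{\left(m \right)} = 2 m \left(-4\right) m + m = - 8 m m + m = - 8 m^{2} + m = m - 8 m^{2}$)
$k = -287082$ ($k = \left(-14 + 62 \cdot 31\right) - 190 \left(1 - -1520\right) = \left(-14 + 1922\right) - 190 \left(1 + 1520\right) = 1908 - 288990 = -287082$)
$\left(2185405 - 2379802\right) + k = \left(2185405 - 2379802\right) - 287082 = -194397 - 287082 = -481479$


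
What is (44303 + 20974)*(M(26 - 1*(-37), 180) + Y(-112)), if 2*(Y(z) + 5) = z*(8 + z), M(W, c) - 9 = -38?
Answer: 377953830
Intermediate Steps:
M(W, c) = -29 (M(W, c) = 9 - 38 = -29)
Y(z) = -5 + z*(8 + z)/2 (Y(z) = -5 + (z*(8 + z))/2 = -5 + z*(8 + z)/2)
(44303 + 20974)*(M(26 - 1*(-37), 180) + Y(-112)) = (44303 + 20974)*(-29 + (-5 + (½)*(-112)² + 4*(-112))) = 65277*(-29 + (-5 + (½)*12544 - 448)) = 65277*(-29 + (-5 + 6272 - 448)) = 65277*(-29 + 5819) = 65277*5790 = 377953830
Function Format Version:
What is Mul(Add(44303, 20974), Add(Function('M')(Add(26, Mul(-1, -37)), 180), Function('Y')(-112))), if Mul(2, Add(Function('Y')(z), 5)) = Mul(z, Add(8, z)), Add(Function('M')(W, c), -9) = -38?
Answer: 377953830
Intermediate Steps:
Function('M')(W, c) = -29 (Function('M')(W, c) = Add(9, -38) = -29)
Function('Y')(z) = Add(-5, Mul(Rational(1, 2), z, Add(8, z))) (Function('Y')(z) = Add(-5, Mul(Rational(1, 2), Mul(z, Add(8, z)))) = Add(-5, Mul(Rational(1, 2), z, Add(8, z))))
Mul(Add(44303, 20974), Add(Function('M')(Add(26, Mul(-1, -37)), 180), Function('Y')(-112))) = Mul(Add(44303, 20974), Add(-29, Add(-5, Mul(Rational(1, 2), Pow(-112, 2)), Mul(4, -112)))) = Mul(65277, Add(-29, Add(-5, Mul(Rational(1, 2), 12544), -448))) = Mul(65277, Add(-29, Add(-5, 6272, -448))) = Mul(65277, Add(-29, 5819)) = Mul(65277, 5790) = 377953830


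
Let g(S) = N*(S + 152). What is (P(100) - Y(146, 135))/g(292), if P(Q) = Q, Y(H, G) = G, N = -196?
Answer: 5/12432 ≈ 0.00040219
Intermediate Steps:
g(S) = -29792 - 196*S (g(S) = -196*(S + 152) = -196*(152 + S) = -29792 - 196*S)
(P(100) - Y(146, 135))/g(292) = (100 - 1*135)/(-29792 - 196*292) = (100 - 135)/(-29792 - 57232) = -35/(-87024) = -35*(-1/87024) = 5/12432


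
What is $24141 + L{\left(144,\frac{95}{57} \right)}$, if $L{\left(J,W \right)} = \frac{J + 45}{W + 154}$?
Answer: $\frac{11274414}{467} \approx 24142.0$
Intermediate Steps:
$L{\left(J,W \right)} = \frac{45 + J}{154 + W}$
$24141 + L{\left(144,\frac{95}{57} \right)} = 24141 + \frac{45 + 144}{154 + \frac{95}{57}} = 24141 + \frac{1}{154 + 95 \cdot \frac{1}{57}} \cdot 189 = 24141 + \frac{1}{154 + \frac{5}{3}} \cdot 189 = 24141 + \frac{1}{\frac{467}{3}} \cdot 189 = 24141 + \frac{3}{467} \cdot 189 = 24141 + \frac{567}{467} = \frac{11274414}{467}$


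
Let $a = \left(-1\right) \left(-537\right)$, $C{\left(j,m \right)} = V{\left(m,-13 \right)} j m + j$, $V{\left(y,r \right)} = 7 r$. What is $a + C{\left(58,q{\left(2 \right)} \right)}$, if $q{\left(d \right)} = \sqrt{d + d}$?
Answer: $-9961$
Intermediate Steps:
$q{\left(d \right)} = \sqrt{2} \sqrt{d}$ ($q{\left(d \right)} = \sqrt{2 d} = \sqrt{2} \sqrt{d}$)
$C{\left(j,m \right)} = j - 91 j m$ ($C{\left(j,m \right)} = 7 \left(-13\right) j m + j = - 91 j m + j = j - 91 j m$)
$a = 537$
$a + C{\left(58,q{\left(2 \right)} \right)} = 537 + 58 \left(1 - 91 \sqrt{2} \sqrt{2}\right) = 537 + 58 \left(1 - 182\right) = 537 + 58 \left(-181\right) = 537 - 10498 = -9961$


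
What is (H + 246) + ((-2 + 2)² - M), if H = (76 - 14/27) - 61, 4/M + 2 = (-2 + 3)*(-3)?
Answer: 35273/135 ≈ 261.28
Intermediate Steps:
M = -⅘ (M = 4/(-2 + (-2 + 3)*(-3)) = 4/(-2 + 1*(-3)) = 4/(-2 - 3) = 4/(-5) = 4*(-⅕) = -⅘ ≈ -0.80000)
H = 391/27 (H = (76 - 14*1/27) - 61 = (76 - 14/27) - 61 = 2038/27 - 61 = 391/27 ≈ 14.481)
(H + 246) + ((-2 + 2)² - M) = (391/27 + 246) + ((-2 + 2)² - 1*(-⅘)) = 7033/27 + (0² + ⅘) = 7033/27 + (0 + ⅘) = 7033/27 + ⅘ = 35273/135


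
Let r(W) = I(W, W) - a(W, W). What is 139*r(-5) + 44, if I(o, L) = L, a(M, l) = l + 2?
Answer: -234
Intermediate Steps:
a(M, l) = 2 + l
r(W) = -2 (r(W) = W - (2 + W) = W + (-2 - W) = -2)
139*r(-5) + 44 = 139*(-2) + 44 = -278 + 44 = -234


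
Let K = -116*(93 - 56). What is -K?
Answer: 4292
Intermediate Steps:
K = -4292 (K = -116*37 = -4292)
-K = -1*(-4292) = 4292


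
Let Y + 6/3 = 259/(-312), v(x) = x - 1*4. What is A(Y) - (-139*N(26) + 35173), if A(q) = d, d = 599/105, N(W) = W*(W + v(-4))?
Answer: 3137894/105 ≈ 29885.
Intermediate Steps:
v(x) = -4 + x (v(x) = x - 4 = -4 + x)
N(W) = W*(-8 + W) (N(W) = W*(W + (-4 - 4)) = W*(W - 8) = W*(-8 + W))
Y = -883/312 (Y = -2 + 259/(-312) = -2 + 259*(-1/312) = -2 - 259/312 = -883/312 ≈ -2.8301)
d = 599/105 (d = 599*(1/105) = 599/105 ≈ 5.7048)
A(q) = 599/105
A(Y) - (-139*N(26) + 35173) = 599/105 - (-3614*(-8 + 26) + 35173) = 599/105 - (-3614*18 + 35173) = 599/105 - (-139*468 + 35173) = 599/105 - (-65052 + 35173) = 599/105 - 1*(-29879) = 599/105 + 29879 = 3137894/105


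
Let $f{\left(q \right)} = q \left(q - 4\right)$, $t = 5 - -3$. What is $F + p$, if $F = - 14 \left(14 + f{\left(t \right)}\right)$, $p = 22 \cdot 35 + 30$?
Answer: $156$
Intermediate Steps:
$t = 8$ ($t = 5 + 3 = 8$)
$f{\left(q \right)} = q \left(-4 + q\right)$
$p = 800$ ($p = 770 + 30 = 800$)
$F = -644$ ($F = - 14 \left(14 + 8 \left(-4 + 8\right)\right) = - 14 \left(14 + 8 \cdot 4\right) = - 14 \left(14 + 32\right) = \left(-14\right) 46 = -644$)
$F + p = -644 + 800 = 156$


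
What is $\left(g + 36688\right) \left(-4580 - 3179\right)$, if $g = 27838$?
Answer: $-500657234$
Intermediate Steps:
$\left(g + 36688\right) \left(-4580 - 3179\right) = \left(27838 + 36688\right) \left(-4580 - 3179\right) = 64526 \left(-7759\right) = -500657234$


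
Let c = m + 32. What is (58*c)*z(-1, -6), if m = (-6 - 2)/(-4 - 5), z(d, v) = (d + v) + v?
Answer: -223184/9 ≈ -24798.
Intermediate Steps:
z(d, v) = d + 2*v
m = 8/9 (m = -8/(-9) = -8*(-1/9) = 8/9 ≈ 0.88889)
c = 296/9 (c = 8/9 + 32 = 296/9 ≈ 32.889)
(58*c)*z(-1, -6) = (58*(296/9))*(-1 + 2*(-6)) = 17168*(-1 - 12)/9 = (17168/9)*(-13) = -223184/9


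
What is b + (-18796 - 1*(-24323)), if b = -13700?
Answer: -8173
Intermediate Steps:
b + (-18796 - 1*(-24323)) = -13700 + (-18796 - 1*(-24323)) = -13700 + (-18796 + 24323) = -13700 + 5527 = -8173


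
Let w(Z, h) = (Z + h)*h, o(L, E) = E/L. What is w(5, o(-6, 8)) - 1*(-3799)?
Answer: 34147/9 ≈ 3794.1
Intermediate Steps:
w(Z, h) = h*(Z + h)
w(5, o(-6, 8)) - 1*(-3799) = (8/(-6))*(5 + 8/(-6)) - 1*(-3799) = (8*(-⅙))*(5 + 8*(-⅙)) + 3799 = -4*(5 - 4/3)/3 + 3799 = -4/3*11/3 + 3799 = -44/9 + 3799 = 34147/9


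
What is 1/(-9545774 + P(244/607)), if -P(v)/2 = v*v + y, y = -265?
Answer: -368449/3516935725628 ≈ -1.0476e-7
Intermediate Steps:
P(v) = 530 - 2*v² (P(v) = -2*(v*v - 265) = -2*(v² - 265) = -2*(-265 + v²) = 530 - 2*v²)
1/(-9545774 + P(244/607)) = 1/(-9545774 + (530 - 2*(244/607)²)) = 1/(-9545774 + (530 - 2*59536/368449)) = 1/(-9545774 + (530 - 119072/368449)) = 1/(-9545774 + 195158898/368449) = 1/(-3516935725628/368449) = -368449/3516935725628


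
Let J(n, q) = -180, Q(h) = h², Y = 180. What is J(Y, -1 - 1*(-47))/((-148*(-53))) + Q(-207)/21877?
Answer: 83042424/42900797 ≈ 1.9357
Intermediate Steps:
J(Y, -1 - 1*(-47))/((-148*(-53))) + Q(-207)/21877 = -180/((-148*(-53))) + (-207)²/21877 = -180/7844 + 42849*(1/21877) = -180*1/7844 + 42849/21877 = -45/1961 + 42849/21877 = 83042424/42900797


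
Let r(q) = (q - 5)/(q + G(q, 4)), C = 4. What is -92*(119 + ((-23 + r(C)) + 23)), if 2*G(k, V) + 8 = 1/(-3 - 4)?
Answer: -12236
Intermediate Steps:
G(k, V) = -57/14 (G(k, V) = -4 + 1/(2*(-3 - 4)) = -4 + (½)/(-7) = -4 + (½)*(-⅐) = -4 - 1/14 = -57/14)
r(q) = (-5 + q)/(-57/14 + q) (r(q) = (q - 5)/(q - 57/14) = (-5 + q)/(-57/14 + q))
-92*(119 + ((-23 + r(C)) + 23)) = -92*(119 + ((-23 + 14*(-5 + 4)/(-57 + 14*4)) + 23)) = -92*(119 + ((-23 + 14*(-1)/(-57 + 56)) + 23)) = -92*(119 + ((-23 + 14*(-1)/(-1)) + 23)) = -92*(119 + ((-23 + 14*(-1)*(-1)) + 23)) = -92*(119 + ((-23 + 14) + 23)) = -92*(119 + (-9 + 23)) = -92*(119 + 14) = -92*133 = -12236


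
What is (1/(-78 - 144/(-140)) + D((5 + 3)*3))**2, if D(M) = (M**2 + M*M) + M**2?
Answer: 21670859108809/7257636 ≈ 2.9859e+6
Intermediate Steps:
D(M) = 3*M**2 (D(M) = (M**2 + M**2) + M**2 = 2*M**2 + M**2 = 3*M**2)
(1/(-78 - 144/(-140)) + D((5 + 3)*3))**2 = (1/(-78 - 144/(-140)) + 3*((5 + 3)*3)**2)**2 = (1/(-78 - 144*(-1/140)) + 3*(8*3)**2)**2 = (1/(-78 + 36/35) + 3*24**2)**2 = (1/(-2694/35) + 3*576)**2 = (-35/2694 + 1728)**2 = (4655197/2694)**2 = 21670859108809/7257636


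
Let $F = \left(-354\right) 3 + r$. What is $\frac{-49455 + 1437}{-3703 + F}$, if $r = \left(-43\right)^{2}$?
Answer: $\frac{8003}{486} \approx 16.467$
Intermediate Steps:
$r = 1849$
$F = 787$ ($F = \left(-354\right) 3 + 1849 = -1062 + 1849 = 787$)
$\frac{-49455 + 1437}{-3703 + F} = \frac{-49455 + 1437}{-3703 + 787} = - \frac{48018}{-2916} = \left(-48018\right) \left(- \frac{1}{2916}\right) = \frac{8003}{486}$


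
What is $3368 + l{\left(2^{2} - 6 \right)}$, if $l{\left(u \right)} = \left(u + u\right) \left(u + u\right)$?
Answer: $3384$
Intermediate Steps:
$l{\left(u \right)} = 4 u^{2}$ ($l{\left(u \right)} = 2 u 2 u = 4 u^{2}$)
$3368 + l{\left(2^{2} - 6 \right)} = 3368 + 4 \left(2^{2} - 6\right)^{2} = 3368 + 4 \left(4 - 6\right)^{2} = 3368 + 4 \left(-2\right)^{2} = 3368 + 4 \cdot 4 = 3368 + 16 = 3384$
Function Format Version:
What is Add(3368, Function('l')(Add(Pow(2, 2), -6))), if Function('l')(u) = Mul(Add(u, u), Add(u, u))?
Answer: 3384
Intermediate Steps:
Function('l')(u) = Mul(4, Pow(u, 2)) (Function('l')(u) = Mul(Mul(2, u), Mul(2, u)) = Mul(4, Pow(u, 2)))
Add(3368, Function('l')(Add(Pow(2, 2), -6))) = Add(3368, Mul(4, Pow(Add(Pow(2, 2), -6), 2))) = Add(3368, Mul(4, Pow(Add(4, -6), 2))) = Add(3368, Mul(4, Pow(-2, 2))) = Add(3368, Mul(4, 4)) = Add(3368, 16) = 3384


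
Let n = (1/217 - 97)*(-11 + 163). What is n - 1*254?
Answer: -3254414/217 ≈ -14997.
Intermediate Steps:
n = -3199296/217 (n = (1/217 - 97)*152 = -21048/217*152 = -3199296/217 ≈ -14743.)
n - 1*254 = -3199296/217 - 1*254 = -3199296/217 - 254 = -3254414/217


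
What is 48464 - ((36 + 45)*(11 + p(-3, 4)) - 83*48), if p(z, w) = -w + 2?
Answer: 51719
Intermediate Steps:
p(z, w) = 2 - w
48464 - ((36 + 45)*(11 + p(-3, 4)) - 83*48) = 48464 - ((36 + 45)*(11 + (2 - 1*4)) - 83*48) = 48464 - (81*(11 + (2 - 4)) - 3984) = 48464 - (81*(11 - 2) - 3984) = 48464 - (81*9 - 3984) = 48464 - (729 - 3984) = 48464 - 1*(-3255) = 48464 + 3255 = 51719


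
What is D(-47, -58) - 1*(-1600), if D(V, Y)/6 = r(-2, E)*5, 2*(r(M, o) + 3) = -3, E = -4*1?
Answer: 1465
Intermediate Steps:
E = -4
r(M, o) = -9/2 (r(M, o) = -3 + (½)*(-3) = -3 - 3/2 = -9/2)
D(V, Y) = -135 (D(V, Y) = 6*(-9/2*5) = 6*(-45/2) = -135)
D(-47, -58) - 1*(-1600) = -135 - 1*(-1600) = -135 + 1600 = 1465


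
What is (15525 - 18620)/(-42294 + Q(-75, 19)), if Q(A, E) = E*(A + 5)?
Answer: 3095/43624 ≈ 0.070947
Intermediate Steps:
Q(A, E) = E*(5 + A)
(15525 - 18620)/(-42294 + Q(-75, 19)) = (15525 - 18620)/(-42294 + 19*(5 - 75)) = -3095/(-42294 + 19*(-70)) = -3095/(-42294 - 1330) = -3095/(-43624) = -3095*(-1/43624) = 3095/43624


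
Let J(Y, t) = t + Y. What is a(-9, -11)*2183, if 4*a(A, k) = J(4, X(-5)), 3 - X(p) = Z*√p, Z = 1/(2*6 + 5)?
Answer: 15281/4 - 2183*I*√5/68 ≈ 3820.3 - 71.784*I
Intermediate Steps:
Z = 1/17 (Z = 1/(12 + 5) = 1/17 ≈ 0.058824)
X(p) = 3 - √p/17
J(Y, t) = Y + t
a(A, k) = 7/4 - I*√5/68 (a(A, k) = (4 + (3 - I*√5/17))/4 = (7 - I*√5/17)/4 = 7/4 - I*√5/68)
a(-9, -11)*2183 = (7/4 - I*√5/68)*2183 = 15281/4 - 2183*I*√5/68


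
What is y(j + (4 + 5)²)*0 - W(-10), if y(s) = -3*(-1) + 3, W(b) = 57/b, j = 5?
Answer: 57/10 ≈ 5.7000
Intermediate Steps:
y(s) = 6 (y(s) = 3 + 3 = 6)
y(j + (4 + 5)²)*0 - W(-10) = 6*0 - 57/(-10) = 0 - 57*(-1)/10 = 0 - 1*(-57/10) = 0 + 57/10 = 57/10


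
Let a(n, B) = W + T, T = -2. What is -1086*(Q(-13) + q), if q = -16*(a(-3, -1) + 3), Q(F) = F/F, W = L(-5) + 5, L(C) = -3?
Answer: 51042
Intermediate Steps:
W = 2 (W = -3 + 5 = 2)
a(n, B) = 0 (a(n, B) = 2 - 2 = 0)
Q(F) = 1
q = -48 (q = -16*(0 + 3) = -16*3 = -48)
-1086*(Q(-13) + q) = -1086*(1 - 48) = -1086*(-47) = 51042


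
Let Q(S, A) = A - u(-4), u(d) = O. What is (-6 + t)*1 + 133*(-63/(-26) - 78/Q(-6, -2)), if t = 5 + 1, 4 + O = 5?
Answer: 98287/26 ≈ 3780.3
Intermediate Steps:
O = 1 (O = -4 + 5 = 1)
u(d) = 1
t = 6
Q(S, A) = -1 + A (Q(S, A) = A - 1*1 = A - 1 = -1 + A)
(-6 + t)*1 + 133*(-63/(-26) - 78/Q(-6, -2)) = (-6 + 6)*1 + 133*(-63/(-26) - 78/(-1 - 2)) = 0*1 + 133*(-63*(-1/26) - 78/(-3)) = 0 + 133*(63/26 - 78*(-1/3)) = 0 + 133*(63/26 + 26) = 0 + 133*(739/26) = 0 + 98287/26 = 98287/26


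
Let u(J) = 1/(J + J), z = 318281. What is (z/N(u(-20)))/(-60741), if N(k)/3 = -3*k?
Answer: -12731240/546669 ≈ -23.289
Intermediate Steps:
u(J) = 1/(2*J)
N(k) = -9*k (N(k) = 3*(-3*k) = -9*k)
(z/N(u(-20)))/(-60741) = (318281/((-9/(2*(-20)))))/(-60741) = (318281/((-9*(-1)/(2*20))))*(-1/60741) = (318281/((-9*(-1/40))))*(-1/60741) = (318281/(9/40))*(-1/60741) = (318281*(40/9))*(-1/60741) = (12731240/9)*(-1/60741) = -12731240/546669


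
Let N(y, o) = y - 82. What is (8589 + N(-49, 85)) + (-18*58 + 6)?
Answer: 7420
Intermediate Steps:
N(y, o) = -82 + y
(8589 + N(-49, 85)) + (-18*58 + 6) = (8589 + (-82 - 49)) + (-18*58 + 6) = (8589 - 131) + (-1044 + 6) = 8458 - 1038 = 7420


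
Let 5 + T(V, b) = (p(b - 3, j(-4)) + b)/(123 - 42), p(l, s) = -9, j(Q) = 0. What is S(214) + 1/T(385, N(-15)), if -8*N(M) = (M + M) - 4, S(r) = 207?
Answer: 338949/1639 ≈ 206.80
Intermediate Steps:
N(M) = ½ - M/4 (N(M) = -((M + M) - 4)/8 = -(2*M - 4)/8 = -(-4 + 2*M)/8 = ½ - M/4)
T(V, b) = -46/9 + b/81 (T(V, b) = -5 + (-9 + b)/(123 - 42) = -5 + (-9 + b)/81 = -5 + (-9 + b)*(1/81) = -5 + (-⅑ + b/81) = -46/9 + b/81)
S(214) + 1/T(385, N(-15)) = 207 + 1/(-46/9 + (½ - ¼*(-15))/81) = 207 + 1/(-46/9 + (½ + 15/4)/81) = 207 + 1/(-46/9 + (1/81)*(17/4)) = 207 + 1/(-46/9 + 17/324) = 207 + 1/(-1639/324) = 207 - 324/1639 = 338949/1639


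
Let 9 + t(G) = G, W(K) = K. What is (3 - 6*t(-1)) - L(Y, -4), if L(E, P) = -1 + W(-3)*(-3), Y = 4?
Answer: 55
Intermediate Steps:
t(G) = -9 + G
L(E, P) = 8 (L(E, P) = -1 - 3*(-3) = -1 + 9 = 8)
(3 - 6*t(-1)) - L(Y, -4) = (3 - 6*(-9 - 1)) - 1*8 = (3 - 6*(-10)) - 8 = (3 + 60) - 8 = 63 - 8 = 55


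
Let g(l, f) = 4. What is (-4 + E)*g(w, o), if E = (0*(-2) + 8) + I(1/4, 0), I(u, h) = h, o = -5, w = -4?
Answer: 16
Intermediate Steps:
E = 8 (E = (0*(-2) + 8) + 0 = (0 + 8) + 0 = 8 + 0 = 8)
(-4 + E)*g(w, o) = (-4 + 8)*4 = 4*4 = 16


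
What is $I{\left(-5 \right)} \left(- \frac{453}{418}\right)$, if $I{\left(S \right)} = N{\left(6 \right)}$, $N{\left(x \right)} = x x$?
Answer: $- \frac{8154}{209} \approx -39.014$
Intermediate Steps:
$N{\left(x \right)} = x^{2}$
$I{\left(S \right)} = 36$ ($I{\left(S \right)} = 6^{2} = 36$)
$I{\left(-5 \right)} \left(- \frac{453}{418}\right) = 36 \left(- \frac{453}{418}\right) = - \frac{8154}{209}$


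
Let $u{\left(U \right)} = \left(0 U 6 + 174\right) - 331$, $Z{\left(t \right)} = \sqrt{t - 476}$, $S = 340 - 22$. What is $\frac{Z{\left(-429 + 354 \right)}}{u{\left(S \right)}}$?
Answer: $- \frac{i \sqrt{551}}{157} \approx - 0.14951 i$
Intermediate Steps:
$S = 318$
$Z{\left(t \right)} = \sqrt{-476 + t}$
$u{\left(U \right)} = -157$ ($u{\left(U \right)} = \left(0 \cdot 6 + 174\right) - 331 = \left(0 + 174\right) - 331 = 174 - 331 = -157$)
$\frac{Z{\left(-429 + 354 \right)}}{u{\left(S \right)}} = \frac{\sqrt{-476 + \left(-429 + 354\right)}}{-157} = \sqrt{-476 - 75} \left(- \frac{1}{157}\right) = \sqrt{-551} \left(- \frac{1}{157}\right) = i \sqrt{551} \left(- \frac{1}{157}\right) = - \frac{i \sqrt{551}}{157}$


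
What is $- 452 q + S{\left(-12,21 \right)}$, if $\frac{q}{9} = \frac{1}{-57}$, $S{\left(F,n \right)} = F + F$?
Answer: $\frac{900}{19} \approx 47.368$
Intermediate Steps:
$S{\left(F,n \right)} = 2 F$
$q = - \frac{3}{19}$ ($q = \frac{9}{-57} = 9 \left(- \frac{1}{57}\right) = - \frac{3}{19} \approx -0.15789$)
$- 452 q + S{\left(-12,21 \right)} = \left(-452\right) \left(- \frac{3}{19}\right) + 2 \left(-12\right) = \frac{1356}{19} - 24 = \frac{900}{19}$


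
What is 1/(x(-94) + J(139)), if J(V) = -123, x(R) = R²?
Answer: 1/8713 ≈ 0.00011477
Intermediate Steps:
1/(x(-94) + J(139)) = 1/((-94)² - 123) = 1/(8836 - 123) = 1/8713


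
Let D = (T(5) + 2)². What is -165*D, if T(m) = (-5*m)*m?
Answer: -2496285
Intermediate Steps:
T(m) = -5*m²
D = 15129 (D = (-5*5² + 2)² = (-5*25 + 2)² = (-125 + 2)² = (-123)² = 15129)
-165*D = -165*15129 = -2496285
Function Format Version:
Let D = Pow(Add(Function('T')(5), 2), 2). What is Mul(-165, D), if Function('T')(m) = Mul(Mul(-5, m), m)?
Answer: -2496285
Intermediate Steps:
Function('T')(m) = Mul(-5, Pow(m, 2))
D = 15129 (D = Pow(Add(Mul(-5, Pow(5, 2)), 2), 2) = Pow(Add(Mul(-5, 25), 2), 2) = Pow(Add(-125, 2), 2) = Pow(-123, 2) = 15129)
Mul(-165, D) = Mul(-165, 15129) = -2496285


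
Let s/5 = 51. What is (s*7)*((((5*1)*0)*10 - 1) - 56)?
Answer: -101745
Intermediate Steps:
s = 255 (s = 5*51 = 255)
(s*7)*((((5*1)*0)*10 - 1) - 56) = (255*7)*((((5*1)*0)*10 - 1) - 56) = 1785*(((5*0)*10 - 1) - 56) = 1785*((0*10 - 1) - 56) = 1785*((0 - 1) - 56) = 1785*(-1 - 56) = 1785*(-57) = -101745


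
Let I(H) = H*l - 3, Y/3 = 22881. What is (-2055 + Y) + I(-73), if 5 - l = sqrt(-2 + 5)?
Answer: 66220 + 73*sqrt(3) ≈ 66347.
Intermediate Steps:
l = 5 - sqrt(3) (l = 5 - sqrt(-2 + 5) = 5 - sqrt(3) ≈ 3.2679)
Y = 68643 (Y = 3*22881 = 68643)
I(H) = -3 + H*(5 - sqrt(3)) (I(H) = H*(5 - sqrt(3)) - 3 = -3 + H*(5 - sqrt(3)))
(-2055 + Y) + I(-73) = (-2055 + 68643) + (-3 - 73*(5 - sqrt(3))) = 66588 + (-3 + (-365 + 73*sqrt(3))) = 66588 + (-368 + 73*sqrt(3)) = 66220 + 73*sqrt(3)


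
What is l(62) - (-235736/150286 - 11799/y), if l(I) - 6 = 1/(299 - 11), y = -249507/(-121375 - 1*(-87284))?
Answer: 323919623158799/199986181344 ≈ 1619.7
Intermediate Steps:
y = 249507/34091 (y = -249507/(-121375 + 87284) = -249507/(-34091) = -249507*(-1/34091) = 249507/34091 ≈ 7.3189)
l(I) = 1729/288 (l(I) = 6 + 1/(299 - 11) = 6 + 1/288 = 1729/288)
l(62) - (-235736/150286 - 11799/y) = 1729/288 - (-235736/150286 - 11799/249507/34091) = 1729/288 - (-235736*1/150286 - 11799*34091/249507) = 1729/288 - (-117868/75143 - 14897767/9241) = 1729/288 - 1*(-1120552123869/694396463) = 1729/288 + 1120552123869/694396463 = 323919623158799/199986181344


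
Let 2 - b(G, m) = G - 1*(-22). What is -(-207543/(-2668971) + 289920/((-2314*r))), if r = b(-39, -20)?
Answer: 127443872797/19557329831 ≈ 6.5164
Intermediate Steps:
b(G, m) = -20 - G (b(G, m) = 2 - (G - 1*(-22)) = 2 - (G + 22) = 2 - (22 + G) = 2 + (-22 - G) = -20 - G)
r = 19 (r = -20 - 1*(-39) = -20 + 39 = 19)
-(-207543/(-2668971) + 289920/((-2314*r))) = -(-207543/(-2668971) + 289920/((-2314*19))) = -(-207543*(-1/2668971) + 289920/(-43966)) = -(69181/889657 + 289920*(-1/43966)) = -(69181/889657 - 144960/21983) = -1*(-127443872797/19557329831) = 127443872797/19557329831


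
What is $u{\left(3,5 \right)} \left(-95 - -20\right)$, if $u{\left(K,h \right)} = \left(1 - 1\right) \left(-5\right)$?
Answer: $0$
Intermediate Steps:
$u{\left(K,h \right)} = 0$ ($u{\left(K,h \right)} = 0 \left(-5\right) = 0$)
$u{\left(3,5 \right)} \left(-95 - -20\right) = 0 \left(-95 - -20\right) = 0 \left(-95 + \left(-48 + 68\right)\right) = 0 \left(-95 + 20\right) = 0 \left(-75\right) = 0$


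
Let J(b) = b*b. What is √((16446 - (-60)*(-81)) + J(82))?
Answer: √18310 ≈ 135.31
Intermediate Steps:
J(b) = b²
√((16446 - (-60)*(-81)) + J(82)) = √((16446 - (-60)*(-81)) + 82²) = √((16446 - 1*4860) + 6724) = √((16446 - 4860) + 6724) = √(11586 + 6724) = √18310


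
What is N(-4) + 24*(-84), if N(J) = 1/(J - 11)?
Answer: -30241/15 ≈ -2016.1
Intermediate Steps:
N(J) = 1/(-11 + J)
N(-4) + 24*(-84) = 1/(-11 - 4) + 24*(-84) = 1/(-15) - 2016 = -1/15 - 2016 = -30241/15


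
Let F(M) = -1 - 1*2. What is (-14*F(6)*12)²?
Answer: 254016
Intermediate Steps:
F(M) = -3 (F(M) = -1 - 2 = -3)
(-14*F(6)*12)² = (-14*(-3)*12)² = (42*12)² = 504² = 254016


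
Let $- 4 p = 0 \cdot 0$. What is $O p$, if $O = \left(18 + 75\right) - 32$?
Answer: $0$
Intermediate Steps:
$O = 61$ ($O = 93 - 32 = 61$)
$p = 0$ ($p = - \frac{0 \cdot 0}{4} = \left(- \frac{1}{4}\right) 0 = 0$)
$O p = 61 \cdot 0 = 0$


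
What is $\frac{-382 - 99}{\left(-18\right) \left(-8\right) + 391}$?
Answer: $- \frac{481}{535} \approx -0.89907$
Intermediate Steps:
$\frac{-382 - 99}{\left(-18\right) \left(-8\right) + 391} = - \frac{481}{144 + 391} = - \frac{481}{535}$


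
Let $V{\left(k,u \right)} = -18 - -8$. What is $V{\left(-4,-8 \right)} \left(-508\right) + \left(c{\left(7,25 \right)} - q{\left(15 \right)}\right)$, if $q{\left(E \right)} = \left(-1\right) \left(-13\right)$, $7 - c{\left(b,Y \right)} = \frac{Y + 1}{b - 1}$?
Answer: $\frac{15209}{3} \approx 5069.7$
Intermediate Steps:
$V{\left(k,u \right)} = -10$ ($V{\left(k,u \right)} = -18 + 8 = -10$)
$c{\left(b,Y \right)} = 7 - \frac{1 + Y}{-1 + b}$ ($c{\left(b,Y \right)} = 7 - \frac{Y + 1}{b - 1} = 7 - \frac{1 + Y}{-1 + b}$)
$q{\left(E \right)} = 13$
$V{\left(-4,-8 \right)} \left(-508\right) + \left(c{\left(7,25 \right)} - q{\left(15 \right)}\right) = \left(-10\right) \left(-508\right) - \left(13 - \frac{-8 - 25 + 7 \cdot 7}{-1 + 7}\right) = 5080 - \left(13 - \frac{-8 - 25 + 49}{6}\right) = 5080 + \left(\frac{1}{6} \cdot 16 - 13\right) = 5080 + \left(\frac{8}{3} - 13\right) = 5080 - \frac{31}{3} = \frac{15209}{3}$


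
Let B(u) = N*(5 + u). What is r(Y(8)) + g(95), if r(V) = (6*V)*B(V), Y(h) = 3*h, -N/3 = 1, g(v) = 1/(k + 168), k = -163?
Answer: -62639/5 ≈ -12528.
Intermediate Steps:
g(v) = 1/5 (g(v) = 1/(-163 + 168) = 1/5)
N = -3 (N = -3*1 = -3)
B(u) = -15 - 3*u (B(u) = -3*(5 + u) = -15 - 3*u)
r(V) = 6*V*(-15 - 3*V) (r(V) = (6*V)*(-15 - 3*V) = 6*V*(-15 - 3*V))
r(Y(8)) + g(95) = 18*(3*8)*(-5 - 3*8) + 1/5 = 18*24*(-5 - 1*24) + 1/5 = 18*24*(-5 - 24) + 1/5 = 18*24*(-29) + 1/5 = -12528 + 1/5 = -62639/5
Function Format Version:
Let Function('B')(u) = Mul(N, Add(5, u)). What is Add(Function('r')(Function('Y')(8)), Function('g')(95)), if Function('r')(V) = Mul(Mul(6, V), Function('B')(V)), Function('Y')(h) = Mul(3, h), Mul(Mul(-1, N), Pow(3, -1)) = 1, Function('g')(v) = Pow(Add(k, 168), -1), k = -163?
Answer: Rational(-62639, 5) ≈ -12528.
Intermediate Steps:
Function('g')(v) = Rational(1, 5) (Function('g')(v) = Pow(Add(-163, 168), -1) = Pow(5, -1) = Rational(1, 5))
N = -3 (N = Mul(-3, 1) = -3)
Function('B')(u) = Add(-15, Mul(-3, u)) (Function('B')(u) = Mul(-3, Add(5, u)) = Add(-15, Mul(-3, u)))
Function('r')(V) = Mul(6, V, Add(-15, Mul(-3, V))) (Function('r')(V) = Mul(Mul(6, V), Add(-15, Mul(-3, V))) = Mul(6, V, Add(-15, Mul(-3, V))))
Add(Function('r')(Function('Y')(8)), Function('g')(95)) = Add(Mul(18, Mul(3, 8), Add(-5, Mul(-1, Mul(3, 8)))), Rational(1, 5)) = Add(Mul(18, 24, Add(-5, Mul(-1, 24))), Rational(1, 5)) = Add(Mul(18, 24, Add(-5, -24)), Rational(1, 5)) = Add(Mul(18, 24, -29), Rational(1, 5)) = Add(-12528, Rational(1, 5)) = Rational(-62639, 5)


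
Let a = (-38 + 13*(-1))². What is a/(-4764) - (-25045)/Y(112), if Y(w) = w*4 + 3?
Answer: 39380443/716188 ≈ 54.986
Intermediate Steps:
a = 2601 (a = (-38 - 13)² = (-51)² = 2601)
Y(w) = 3 + 4*w (Y(w) = 4*w + 3 = 3 + 4*w)
a/(-4764) - (-25045)/Y(112) = 2601/(-4764) - (-25045)/(3 + 4*112) = 2601*(-1/4764) - (-25045)/(3 + 448) = -867/1588 - (-25045)/451 = -867/1588 - 1*(-25045/451) = -867/1588 + 25045/451 = 39380443/716188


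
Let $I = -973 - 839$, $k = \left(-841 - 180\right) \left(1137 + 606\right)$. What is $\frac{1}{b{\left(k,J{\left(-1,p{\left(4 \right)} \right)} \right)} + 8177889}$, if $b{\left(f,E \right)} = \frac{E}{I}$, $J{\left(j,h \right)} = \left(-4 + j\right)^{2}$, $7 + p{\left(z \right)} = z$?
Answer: $\frac{1812}{14818334843} \approx 1.2228 \cdot 10^{-7}$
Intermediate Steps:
$p{\left(z \right)} = -7 + z$
$k = -1779603$ ($k = \left(-1021\right) 1743 = -1779603$)
$I = -1812$
$b{\left(f,E \right)} = - \frac{E}{1812}$ ($b{\left(f,E \right)} = \frac{E}{-1812} = E \left(- \frac{1}{1812}\right) = - \frac{E}{1812}$)
$\frac{1}{b{\left(k,J{\left(-1,p{\left(4 \right)} \right)} \right)} + 8177889} = \frac{1}{- \frac{\left(-4 - 1\right)^{2}}{1812} + 8177889} = \frac{1}{- \frac{\left(-5\right)^{2}}{1812} + 8177889} = \frac{1}{\left(- \frac{1}{1812}\right) 25 + 8177889} = \frac{1}{- \frac{25}{1812} + 8177889} = \frac{1}{\frac{14818334843}{1812}} = \frac{1812}{14818334843}$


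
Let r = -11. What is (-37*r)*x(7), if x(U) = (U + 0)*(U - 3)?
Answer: 11396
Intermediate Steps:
x(U) = U*(-3 + U)
(-37*r)*x(7) = (-37*(-11))*(7*(-3 + 7)) = 407*(7*4) = 407*28 = 11396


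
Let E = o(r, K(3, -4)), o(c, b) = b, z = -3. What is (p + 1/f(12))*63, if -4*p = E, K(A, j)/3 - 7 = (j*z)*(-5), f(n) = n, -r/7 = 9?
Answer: 5019/2 ≈ 2509.5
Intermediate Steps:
r = -63 (r = -7*9 = -63)
K(A, j) = 21 + 45*j (K(A, j) = 21 + 3*((j*(-3))*(-5)) = 21 + 3*(-3*j*(-5)) = 21 + 3*(15*j) = 21 + 45*j)
E = -159 (E = 21 + 45*(-4) = 21 - 180 = -159)
p = 159/4 (p = -1/4*(-159) = 159/4 ≈ 39.750)
(p + 1/f(12))*63 = (159/4 + 1/12)*63 = (239/6)*63 = 5019/2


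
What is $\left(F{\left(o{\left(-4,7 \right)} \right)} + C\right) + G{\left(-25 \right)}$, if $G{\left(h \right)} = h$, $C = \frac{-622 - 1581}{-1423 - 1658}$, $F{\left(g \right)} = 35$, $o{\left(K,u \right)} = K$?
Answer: $\frac{33013}{3081} \approx 10.715$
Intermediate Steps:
$C = \frac{2203}{3081}$ ($C = - \frac{2203}{-3081} = \left(-2203\right) \left(- \frac{1}{3081}\right) = \frac{2203}{3081} \approx 0.71503$)
$\left(F{\left(o{\left(-4,7 \right)} \right)} + C\right) + G{\left(-25 \right)} = \left(35 + \frac{2203}{3081}\right) - 25 = \frac{110038}{3081} - 25 = \frac{33013}{3081}$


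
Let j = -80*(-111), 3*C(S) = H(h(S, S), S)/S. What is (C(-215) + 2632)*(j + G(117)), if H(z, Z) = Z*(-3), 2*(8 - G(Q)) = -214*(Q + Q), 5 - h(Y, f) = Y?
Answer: 89259306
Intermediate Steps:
h(Y, f) = 5 - Y
G(Q) = 8 + 214*Q (G(Q) = 8 - (-107)*(Q + Q) = 8 - (-107)*2*Q = 8 - (-214)*Q = 8 + 214*Q)
H(z, Z) = -3*Z
C(S) = -1 (C(S) = ((-3*S)/S)/3 = (⅓)*(-3) = -1)
j = 8880
(C(-215) + 2632)*(j + G(117)) = (-1 + 2632)*(8880 + (8 + 214*117)) = 2631*(8880 + (8 + 25038)) = 2631*(8880 + 25046) = 2631*33926 = 89259306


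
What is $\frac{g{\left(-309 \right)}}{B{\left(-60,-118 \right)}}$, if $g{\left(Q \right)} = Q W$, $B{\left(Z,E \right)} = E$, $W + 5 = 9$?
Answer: $\frac{618}{59} \approx 10.475$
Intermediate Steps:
$W = 4$ ($W = -5 + 9 = 4$)
$g{\left(Q \right)} = 4 Q$ ($g{\left(Q \right)} = Q 4 = 4 Q$)
$\frac{g{\left(-309 \right)}}{B{\left(-60,-118 \right)}} = \frac{4 \left(-309\right)}{-118} = \left(-1236\right) \left(- \frac{1}{118}\right) = \frac{618}{59}$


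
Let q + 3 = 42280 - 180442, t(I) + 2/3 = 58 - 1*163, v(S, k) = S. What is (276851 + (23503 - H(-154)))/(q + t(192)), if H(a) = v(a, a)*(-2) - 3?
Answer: -900147/414812 ≈ -2.1700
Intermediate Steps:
H(a) = -3 - 2*a (H(a) = a*(-2) - 3 = -2*a - 3 = -3 - 2*a)
t(I) = -317/3 (t(I) = -2/3 + (58 - 1*163) = -2/3 + (58 - 163) = -2/3 - 105 = -317/3)
q = -138165 (q = -3 + (42280 - 180442) = -3 - 138162 = -138165)
(276851 + (23503 - H(-154)))/(q + t(192)) = (276851 + (23503 - (-3 - 2*(-154))))/(-138165 - 317/3) = (276851 + (23503 - (-3 + 308)))/(-414812/3) = (276851 + (23503 - 1*305))*(-3/414812) = (276851 + (23503 - 305))*(-3/414812) = (276851 + 23198)*(-3/414812) = 300049*(-3/414812) = -900147/414812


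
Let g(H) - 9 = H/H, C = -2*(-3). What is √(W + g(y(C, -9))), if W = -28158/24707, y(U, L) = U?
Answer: 4*√338041174/24707 ≈ 2.9766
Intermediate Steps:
C = 6
W = -28158/24707 (W = -28158*1/24707 = -28158/24707 ≈ -1.1397)
g(H) = 10 (g(H) = 9 + H/H = 9 + 1 = 10)
√(W + g(y(C, -9))) = √(-28158/24707 + 10) = √(218912/24707) = 4*√338041174/24707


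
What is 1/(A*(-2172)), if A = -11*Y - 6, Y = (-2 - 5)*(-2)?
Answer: 1/347520 ≈ 2.8775e-6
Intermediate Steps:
Y = 14 (Y = -7*(-2) = 14)
A = -160 (A = -11*14 - 6 = -154 - 6 = -160)
1/(A*(-2172)) = 1/(-160*(-2172)) = 1/347520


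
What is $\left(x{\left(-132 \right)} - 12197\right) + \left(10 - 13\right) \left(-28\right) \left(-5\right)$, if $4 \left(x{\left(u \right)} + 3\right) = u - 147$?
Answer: $- \frac{50759}{4} \approx -12690.0$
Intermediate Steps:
$x{\left(u \right)} = - \frac{159}{4} + \frac{u}{4}$ ($x{\left(u \right)} = -3 + \frac{u - 147}{4} = -3 + \frac{-147 + u}{4} = -3 + \left(- \frac{147}{4} + \frac{u}{4}\right) = - \frac{159}{4} + \frac{u}{4}$)
$\left(x{\left(-132 \right)} - 12197\right) + \left(10 - 13\right) \left(-28\right) \left(-5\right) = \left(\left(- \frac{159}{4} + \frac{1}{4} \left(-132\right)\right) - 12197\right) + \left(10 - 13\right) \left(-28\right) \left(-5\right) = \left(\left(- \frac{159}{4} - 33\right) - 12197\right) + \left(-3\right) \left(-28\right) \left(-5\right) = \left(- \frac{291}{4} - 12197\right) + 84 \left(-5\right) = - \frac{49079}{4} - 420 = - \frac{50759}{4}$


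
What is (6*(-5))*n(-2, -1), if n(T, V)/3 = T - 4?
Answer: 540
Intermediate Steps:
n(T, V) = -12 + 3*T (n(T, V) = 3*(T - 4) = 3*(-4 + T) = -12 + 3*T)
(6*(-5))*n(-2, -1) = (6*(-5))*(-12 + 3*(-2)) = -30*(-12 - 6) = -30*(-18) = 540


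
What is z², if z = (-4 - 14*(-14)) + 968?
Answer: 1345600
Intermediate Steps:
z = 1160 (z = (-4 + 196) + 968 = 192 + 968 = 1160)
z² = 1160² = 1345600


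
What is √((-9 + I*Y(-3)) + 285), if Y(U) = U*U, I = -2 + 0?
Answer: √258 ≈ 16.062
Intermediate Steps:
I = -2
Y(U) = U²
√((-9 + I*Y(-3)) + 285) = √((-9 - 2*(-3)²) + 285) = √((-9 - 2*9) + 285) = √((-9 - 18) + 285) = √(-27 + 285) = √258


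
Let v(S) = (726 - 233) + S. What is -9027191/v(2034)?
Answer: -9027191/2527 ≈ -3572.3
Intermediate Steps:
v(S) = 493 + S
-9027191/v(2034) = -9027191/(493 + 2034) = -9027191/2527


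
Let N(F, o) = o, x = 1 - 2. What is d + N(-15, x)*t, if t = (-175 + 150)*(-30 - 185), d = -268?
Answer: -5643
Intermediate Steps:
x = -1
t = 5375 (t = -25*(-215) = 5375)
d + N(-15, x)*t = -268 - 1*5375 = -268 - 5375 = -5643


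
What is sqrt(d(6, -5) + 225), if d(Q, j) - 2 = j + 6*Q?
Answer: sqrt(258) ≈ 16.062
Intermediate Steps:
d(Q, j) = 2 + j + 6*Q (d(Q, j) = 2 + (j + 6*Q) = 2 + j + 6*Q)
sqrt(d(6, -5) + 225) = sqrt((2 - 5 + 6*6) + 225) = sqrt((2 - 5 + 36) + 225) = sqrt(33 + 225) = sqrt(258)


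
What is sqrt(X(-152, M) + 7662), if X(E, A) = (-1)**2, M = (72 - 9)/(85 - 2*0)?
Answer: sqrt(7663) ≈ 87.539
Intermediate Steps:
M = 63/85 (M = 63/(85 + 0) = 63/85 ≈ 0.74118)
X(E, A) = 1
sqrt(X(-152, M) + 7662) = sqrt(1 + 7662) = sqrt(7663)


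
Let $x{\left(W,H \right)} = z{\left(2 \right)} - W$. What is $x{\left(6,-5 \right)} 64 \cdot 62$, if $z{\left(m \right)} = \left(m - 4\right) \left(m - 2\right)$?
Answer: $-23808$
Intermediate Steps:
$z{\left(m \right)} = \left(-4 + m\right) \left(-2 + m\right)$
$x{\left(W,H \right)} = - W$ ($x{\left(W,H \right)} = \left(8 + 2^{2} - 12\right) - W = \left(8 + 4 - 12\right) - W = 0 - W = - W$)
$x{\left(6,-5 \right)} 64 \cdot 62 = \left(-1\right) 6 \cdot 64 \cdot 62 = \left(-6\right) 64 \cdot 62 = \left(-384\right) 62 = -23808$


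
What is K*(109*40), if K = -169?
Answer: -736840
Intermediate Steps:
K*(109*40) = -18421*40 = -169*4360 = -736840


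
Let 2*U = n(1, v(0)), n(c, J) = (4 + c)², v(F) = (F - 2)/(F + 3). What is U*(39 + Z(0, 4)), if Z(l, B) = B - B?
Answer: 975/2 ≈ 487.50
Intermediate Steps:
v(F) = (-2 + F)/(3 + F)
Z(l, B) = 0
U = 25/2 (U = (4 + 1)²/2 = (½)*5² = (½)*25 = 25/2 ≈ 12.500)
U*(39 + Z(0, 4)) = 25*(39 + 0)/2 = (25/2)*39 = 975/2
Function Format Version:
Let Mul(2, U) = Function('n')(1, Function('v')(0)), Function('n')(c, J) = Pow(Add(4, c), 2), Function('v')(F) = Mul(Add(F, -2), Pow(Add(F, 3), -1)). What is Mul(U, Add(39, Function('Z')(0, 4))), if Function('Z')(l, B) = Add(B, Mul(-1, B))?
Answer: Rational(975, 2) ≈ 487.50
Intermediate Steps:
Function('v')(F) = Mul(Pow(Add(3, F), -1), Add(-2, F)) (Function('v')(F) = Mul(Add(-2, F), Pow(Add(3, F), -1)) = Mul(Pow(Add(3, F), -1), Add(-2, F)))
Function('Z')(l, B) = 0
U = Rational(25, 2) (U = Mul(Rational(1, 2), Pow(Add(4, 1), 2)) = Mul(Rational(1, 2), Pow(5, 2)) = Mul(Rational(1, 2), 25) = Rational(25, 2) ≈ 12.500)
Mul(U, Add(39, Function('Z')(0, 4))) = Mul(Rational(25, 2), Add(39, 0)) = Mul(Rational(25, 2), 39) = Rational(975, 2)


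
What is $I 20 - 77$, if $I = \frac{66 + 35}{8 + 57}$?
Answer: $- \frac{597}{13} \approx -45.923$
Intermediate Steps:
$I = \frac{101}{65} \approx 1.5538$
$I 20 - 77 = \frac{101}{65} \cdot 20 - 77 = \frac{404}{13} + \left(-77 + 0\right) = \frac{404}{13} - 77 = - \frac{597}{13}$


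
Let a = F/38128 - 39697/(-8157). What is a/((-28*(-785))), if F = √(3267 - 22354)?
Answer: 5671/25612980 + I*√19087/838053440 ≈ 0.00022141 + 1.6485e-7*I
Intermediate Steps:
F = I*√19087 (F = √(-19087) = I*√19087 ≈ 138.16*I)
a = 39697/8157 + I*√19087/38128 (a = (I*√19087)/38128 - 39697/(-8157) = (I*√19087)*(1/38128) - 39697*(-1/8157) = I*√19087/38128 + 39697/8157 = 39697/8157 + I*√19087/38128 ≈ 4.8666 + 0.0036235*I)
a/((-28*(-785))) = (39697/8157 + I*√19087/38128)/((-28*(-785))) = (39697/8157 + I*√19087/38128)/21980 = (39697/8157 + I*√19087/38128)*(1/21980) = 5671/25612980 + I*√19087/838053440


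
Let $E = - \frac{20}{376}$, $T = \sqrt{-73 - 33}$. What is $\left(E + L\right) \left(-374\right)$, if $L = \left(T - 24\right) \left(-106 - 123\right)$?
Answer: $- \frac{96607753}{47} + 85646 i \sqrt{106} \approx -2.0555 \cdot 10^{6} + 8.8178 \cdot 10^{5} i$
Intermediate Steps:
$T = i \sqrt{106}$ ($T = \sqrt{-106} = i \sqrt{106} \approx 10.296 i$)
$E = - \frac{5}{94}$ ($E = \left(-20\right) \frac{1}{376} = - \frac{5}{94} \approx -0.053191$)
$L = 5496 - 229 i \sqrt{106}$ ($L = \left(i \sqrt{106} - 24\right) \left(-106 - 123\right) = \left(-24 + i \sqrt{106}\right) \left(-229\right) = 5496 - 229 i \sqrt{106} \approx 5496.0 - 2357.7 i$)
$\left(E + L\right) \left(-374\right) = \left(- \frac{5}{94} + \left(5496 - 229 i \sqrt{106}\right)\right) \left(-374\right) = \left(\frac{516619}{94} - 229 i \sqrt{106}\right) \left(-374\right) = - \frac{96607753}{47} + 85646 i \sqrt{106}$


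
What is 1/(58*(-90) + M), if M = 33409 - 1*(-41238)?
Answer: 1/69427 ≈ 1.4404e-5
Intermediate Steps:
M = 74647 (M = 33409 + 41238 = 74647)
1/(58*(-90) + M) = 1/(58*(-90) + 74647) = 1/(-5220 + 74647) = 1/69427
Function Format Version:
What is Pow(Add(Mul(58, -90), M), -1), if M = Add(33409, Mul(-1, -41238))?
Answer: Rational(1, 69427) ≈ 1.4404e-5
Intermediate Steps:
M = 74647 (M = Add(33409, 41238) = 74647)
Pow(Add(Mul(58, -90), M), -1) = Pow(Add(Mul(58, -90), 74647), -1) = Pow(Add(-5220, 74647), -1) = Pow(69427, -1) = Rational(1, 69427)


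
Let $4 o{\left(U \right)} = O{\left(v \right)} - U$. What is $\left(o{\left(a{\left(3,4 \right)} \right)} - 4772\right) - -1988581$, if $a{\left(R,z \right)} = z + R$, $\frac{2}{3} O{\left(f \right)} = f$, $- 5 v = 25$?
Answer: $\frac{15870443}{8} \approx 1.9838 \cdot 10^{6}$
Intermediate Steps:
$v = -5$ ($v = \left(- \frac{1}{5}\right) 25 = -5$)
$O{\left(f \right)} = \frac{3 f}{2}$
$a{\left(R,z \right)} = R + z$
$o{\left(U \right)} = - \frac{15}{8} - \frac{U}{4}$ ($o{\left(U \right)} = \frac{\frac{3}{2} \left(-5\right) - U}{4} = \frac{- \frac{15}{2} - U}{4} = - \frac{15}{8} - \frac{U}{4}$)
$\left(o{\left(a{\left(3,4 \right)} \right)} - 4772\right) - -1988581 = \left(\left(- \frac{15}{8} - \frac{3 + 4}{4}\right) - 4772\right) - -1988581 = \left(\left(- \frac{15}{8} - \frac{7}{4}\right) - 4772\right) + 1988581 = \left(- \frac{29}{8} - 4772\right) + 1988581 = - \frac{38205}{8} + 1988581 = \frac{15870443}{8}$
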